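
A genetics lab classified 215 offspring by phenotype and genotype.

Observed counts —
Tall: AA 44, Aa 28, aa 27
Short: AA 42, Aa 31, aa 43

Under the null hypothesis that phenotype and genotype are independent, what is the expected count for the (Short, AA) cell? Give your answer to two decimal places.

Row total (Short) = 116; column total (AA) = 86; grand total N = 215.
Expected count = (row total × column total) / N = 116 × 86 / 215 = 46.40.

46.40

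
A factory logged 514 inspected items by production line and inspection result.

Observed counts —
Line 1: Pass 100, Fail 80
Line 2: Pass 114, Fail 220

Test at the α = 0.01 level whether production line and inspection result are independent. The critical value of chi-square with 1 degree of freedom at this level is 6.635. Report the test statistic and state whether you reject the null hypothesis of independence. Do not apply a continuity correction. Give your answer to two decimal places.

Row totals: 180, 334. Column totals: 214, 300. Grand total N = 514.
Expected counts (row total × column total / N):
  Line 1, Pass: 180×214/514 = 74.942
  Line 1, Fail: 180×300/514 = 105.058
  Line 2, Pass: 334×214/514 = 139.058
  Line 2, Fail: 334×300/514 = 194.942
Contributions (O − E)²/E:
  (100 − 74.942)²/74.942 = 8.3785
  (80 − 105.058)²/105.058 = 5.9767
  (114 − 139.058)²/139.058 = 4.5154
  (220 − 194.942)²/194.942 = 3.2210
χ² = 8.3785 + 5.9767 + 4.5154 + 3.2210 = 22.09
df = (2−1)(2−1) = 1. Since 22.09 > 6.635, reject the null hypothesis of independence at α = 0.01.

22.09; reject H₀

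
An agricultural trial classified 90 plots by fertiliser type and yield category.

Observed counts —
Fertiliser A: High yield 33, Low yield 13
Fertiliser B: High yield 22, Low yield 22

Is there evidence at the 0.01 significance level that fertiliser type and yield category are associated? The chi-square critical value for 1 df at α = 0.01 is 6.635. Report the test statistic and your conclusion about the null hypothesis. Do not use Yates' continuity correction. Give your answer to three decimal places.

4.472; fail to reject H₀

Row totals: 46, 44. Column totals: 55, 35. Grand total N = 90.
Expected counts (row total × column total / N):
  Fertiliser A, High yield: 46×55/90 = 28.1111
  Fertiliser A, Low yield: 46×35/90 = 17.8889
  Fertiliser B, High yield: 44×55/90 = 26.8889
  Fertiliser B, Low yield: 44×35/90 = 17.1111
Contributions (O − E)²/E:
  (33 − 28.1111)²/28.1111 = 0.8502
  (13 − 17.8889)²/17.8889 = 1.3361
  (22 − 26.8889)²/26.8889 = 0.8889
  (22 − 17.1111)²/17.1111 = 1.3968
χ² = 0.8502 + 1.3361 + 0.8889 + 1.3968 = 4.472
df = (2−1)(2−1) = 1. Since 4.472 < 6.635, fail to reject the null hypothesis of independence at α = 0.01.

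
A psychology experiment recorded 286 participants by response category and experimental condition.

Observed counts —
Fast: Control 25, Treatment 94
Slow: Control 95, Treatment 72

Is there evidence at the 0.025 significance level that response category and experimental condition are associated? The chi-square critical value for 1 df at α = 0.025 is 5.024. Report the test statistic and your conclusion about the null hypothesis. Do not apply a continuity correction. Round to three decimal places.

Row totals: 119, 167. Column totals: 120, 166. Grand total N = 286.
Expected counts (row total × column total / N):
  Fast, Control: 119×120/286 = 49.9301
  Fast, Treatment: 119×166/286 = 69.0699
  Slow, Control: 167×120/286 = 70.0699
  Slow, Treatment: 167×166/286 = 96.9301
Contributions (O − E)²/E:
  (25 − 49.9301)²/49.9301 = 12.4476
  (94 − 69.0699)²/69.0699 = 8.9983
  (95 − 70.0699)²/70.0699 = 8.8699
  (72 − 96.9301)²/96.9301 = 6.4119
χ² = 12.4476 + 8.9983 + 8.8699 + 6.4119 = 36.728
df = (2−1)(2−1) = 1. Since 36.728 > 5.024, reject the null hypothesis of independence at α = 0.025.

36.728; reject H₀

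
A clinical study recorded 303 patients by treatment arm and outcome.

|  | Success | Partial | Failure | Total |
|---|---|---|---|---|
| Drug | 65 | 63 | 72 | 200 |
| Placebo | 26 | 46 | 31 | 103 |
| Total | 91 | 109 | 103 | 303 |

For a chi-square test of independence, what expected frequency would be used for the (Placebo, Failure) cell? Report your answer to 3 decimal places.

35.013

Row total (Placebo) = 103; column total (Failure) = 103; grand total N = 303.
Expected count = (row total × column total) / N = 103 × 103 / 303 = 35.013.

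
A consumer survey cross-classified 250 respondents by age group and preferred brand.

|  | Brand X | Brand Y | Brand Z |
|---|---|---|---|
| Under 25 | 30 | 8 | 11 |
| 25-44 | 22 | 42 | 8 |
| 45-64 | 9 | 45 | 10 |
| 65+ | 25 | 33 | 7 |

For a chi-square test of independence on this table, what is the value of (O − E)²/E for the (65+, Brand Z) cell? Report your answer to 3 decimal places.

0.595

Row total (65+) = 65; column total (Brand Z) = 36; N = 250.
Expected count E = 65 × 36 / 250 = 9.3600.
Contribution = (O − E)²/E = (7 − 9.3600)² / 9.3600 = 0.595.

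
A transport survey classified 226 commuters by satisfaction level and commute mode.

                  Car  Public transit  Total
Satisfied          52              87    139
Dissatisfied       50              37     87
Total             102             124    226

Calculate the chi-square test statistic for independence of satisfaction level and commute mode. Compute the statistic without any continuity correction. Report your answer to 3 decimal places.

Grand total N = 226.
Expected counts (row total × column total / N):
  Satisfied, Car: 139×102/226 = 62.7345
  Satisfied, Public transit: 139×124/226 = 76.2655
  Dissatisfied, Car: 87×102/226 = 39.2655
  Dissatisfied, Public transit: 87×124/226 = 47.7345
Contributions (O − E)²/E:
  (52 − 62.7345)²/62.7345 = 1.8368
  (87 − 76.2655)²/76.2655 = 1.5109
  (50 − 39.2655)²/39.2655 = 2.9346
  (37 − 47.7345)²/47.7345 = 2.4140
χ² = 1.8368 + 1.5109 + 2.9346 + 2.4140 = 8.696

8.696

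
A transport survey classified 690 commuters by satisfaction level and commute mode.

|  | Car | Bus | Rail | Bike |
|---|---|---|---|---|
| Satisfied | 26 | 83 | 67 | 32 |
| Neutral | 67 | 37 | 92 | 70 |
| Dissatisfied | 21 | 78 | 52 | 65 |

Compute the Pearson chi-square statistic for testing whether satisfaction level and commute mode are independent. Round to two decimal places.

68.52

Row totals: 208, 266, 216. Column totals: 114, 198, 211, 167. Grand total N = 690.
Expected counts (row total × column total / N):
  Satisfied, Car: 208×114/690 = 34.365
  Satisfied, Bus: 208×198/690 = 59.687
  Satisfied, Rail: 208×211/690 = 63.606
  Satisfied, Bike: 208×167/690 = 50.342
  Neutral, Car: 266×114/690 = 43.948
  Neutral, Bus: 266×198/690 = 76.330
  Neutral, Rail: 266×211/690 = 81.342
  Neutral, Bike: 266×167/690 = 64.380
  Dissatisfied, Car: 216×114/690 = 35.687
  Dissatisfied, Bus: 216×198/690 = 61.983
  Dissatisfied, Rail: 216×211/690 = 66.052
  Dissatisfied, Bike: 216×167/690 = 52.278
Contributions (O − E)²/E:
  (26 − 34.365)²/34.365 = 2.0362
  (83 − 59.687)²/59.687 = 9.1058
  (67 − 63.606)²/63.606 = 0.1811
  (32 − 50.342)²/50.342 = 6.6829
  (67 − 43.948)²/43.948 = 12.0914
  (37 − 76.330)²/76.330 = 20.2653
  (92 − 81.342)²/81.342 = 1.3965
  (70 − 64.380)²/64.380 = 0.4906
  (21 − 35.687)²/35.687 = 6.0444
  (78 − 61.983)²/61.983 = 4.1389
  (52 − 66.052)²/66.052 = 2.9894
  (65 − 52.278)²/52.278 = 3.0959
χ² = 2.0362 + 9.1058 + 0.1811 + 6.6829 + 12.0914 + 20.2653 + 1.3965 + 0.4906 + 6.0444 + 4.1389 + 2.9894 + 3.0959 = 68.52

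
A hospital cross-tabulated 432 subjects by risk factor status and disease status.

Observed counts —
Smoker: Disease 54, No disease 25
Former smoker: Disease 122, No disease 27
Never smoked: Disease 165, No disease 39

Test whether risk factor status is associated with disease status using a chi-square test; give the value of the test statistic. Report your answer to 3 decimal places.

Row totals: 79, 149, 204. Column totals: 341, 91. Grand total N = 432.
Expected counts (row total × column total / N):
  Smoker, Disease: 79×341/432 = 62.3588
  Smoker, No disease: 79×91/432 = 16.6412
  Former smoker, Disease: 149×341/432 = 117.6134
  Former smoker, No disease: 149×91/432 = 31.3866
  Never smoked, Disease: 204×341/432 = 161.0278
  Never smoked, No disease: 204×91/432 = 42.9722
Contributions (O − E)²/E:
  (54 − 62.3588)²/62.3588 = 1.1204
  (25 − 16.6412)²/16.6412 = 4.1986
  (122 − 117.6134)²/117.6134 = 0.1636
  (27 − 31.3866)²/31.3866 = 0.6131
  (165 − 161.0278)²/161.0278 = 0.0980
  (39 − 42.9722)²/42.9722 = 0.3672
χ² = 1.1204 + 4.1986 + 0.1636 + 0.6131 + 0.0980 + 0.3672 = 6.561

6.561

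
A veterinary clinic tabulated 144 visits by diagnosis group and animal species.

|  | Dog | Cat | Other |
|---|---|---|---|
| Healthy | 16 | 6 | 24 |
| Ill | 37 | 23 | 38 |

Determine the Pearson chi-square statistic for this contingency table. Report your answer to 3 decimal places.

Row totals: 46, 98. Column totals: 53, 29, 62. Grand total N = 144.
Expected counts (row total × column total / N):
  Healthy, Dog: 46×53/144 = 16.9306
  Healthy, Cat: 46×29/144 = 9.2639
  Healthy, Other: 46×62/144 = 19.8056
  Ill, Dog: 98×53/144 = 36.0694
  Ill, Cat: 98×29/144 = 19.7361
  Ill, Other: 98×62/144 = 42.1944
Contributions (O − E)²/E:
  (16 − 16.9306)²/16.9306 = 0.0512
  (6 − 9.2639)²/9.2639 = 1.1500
  (24 − 19.8056)²/19.8056 = 0.8883
  (37 − 36.0694)²/36.0694 = 0.0240
  (23 − 19.7361)²/19.7361 = 0.5398
  (38 − 42.1944)²/42.1944 = 0.4170
χ² = 0.0512 + 1.1500 + 0.8883 + 0.0240 + 0.5398 + 0.4170 = 3.070

3.070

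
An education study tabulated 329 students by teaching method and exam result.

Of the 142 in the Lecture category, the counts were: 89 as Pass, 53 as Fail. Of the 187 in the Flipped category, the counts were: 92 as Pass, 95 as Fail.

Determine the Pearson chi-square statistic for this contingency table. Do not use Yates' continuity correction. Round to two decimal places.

5.92

Row totals: 142, 187. Column totals: 181, 148. Grand total N = 329.
Expected counts (row total × column total / N):
  Lecture, Pass: 142×181/329 = 78.122
  Lecture, Fail: 142×148/329 = 63.878
  Flipped, Pass: 187×181/329 = 102.878
  Flipped, Fail: 187×148/329 = 84.122
Contributions (O − E)²/E:
  (89 − 78.122)²/78.122 = 1.5147
  (53 − 63.878)²/63.878 = 1.8525
  (92 − 102.878)²/102.878 = 1.1502
  (95 − 84.122)²/84.122 = 1.4067
χ² = 1.5147 + 1.8525 + 1.1502 + 1.4067 = 5.92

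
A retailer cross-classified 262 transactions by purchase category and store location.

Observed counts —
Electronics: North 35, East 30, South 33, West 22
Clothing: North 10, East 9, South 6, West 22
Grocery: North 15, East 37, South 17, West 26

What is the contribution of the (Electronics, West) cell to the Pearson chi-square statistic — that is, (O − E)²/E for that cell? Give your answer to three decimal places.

Row total (Electronics) = 120; column total (West) = 70; N = 262.
Expected count E = 120 × 70 / 262 = 32.061069.
Contribution = (O − E)²/E = (22 − 32.061069)² / 32.061069 = 3.157.

3.157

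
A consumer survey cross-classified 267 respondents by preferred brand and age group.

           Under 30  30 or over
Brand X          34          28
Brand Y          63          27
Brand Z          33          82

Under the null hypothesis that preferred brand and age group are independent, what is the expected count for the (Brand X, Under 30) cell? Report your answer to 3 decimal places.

Row total (Brand X) = 62; column total (Under 30) = 130; grand total N = 267.
Expected count = (row total × column total) / N = 62 × 130 / 267 = 30.187.

30.187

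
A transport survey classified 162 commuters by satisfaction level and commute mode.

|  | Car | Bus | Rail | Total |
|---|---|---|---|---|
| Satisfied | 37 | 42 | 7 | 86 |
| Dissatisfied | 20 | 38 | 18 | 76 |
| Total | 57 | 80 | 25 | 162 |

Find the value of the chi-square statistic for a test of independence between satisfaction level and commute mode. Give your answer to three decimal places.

Grand total N = 162.
Expected counts (row total × column total / N):
  Satisfied, Car: 86×57/162 = 30.2593
  Satisfied, Bus: 86×80/162 = 42.4691
  Satisfied, Rail: 86×25/162 = 13.2716
  Dissatisfied, Car: 76×57/162 = 26.7407
  Dissatisfied, Bus: 76×80/162 = 37.5309
  Dissatisfied, Rail: 76×25/162 = 11.7284
Contributions (O − E)²/E:
  (37 − 30.2593)²/30.2593 = 1.5016
  (42 − 42.4691)²/42.4691 = 0.0052
  (7 − 13.2716)²/13.2716 = 2.9637
  (20 − 26.7407)²/26.7407 = 1.6992
  (38 − 37.5309)²/37.5309 = 0.0059
  (18 − 11.7284)²/11.7284 = 3.3537
χ² = 1.5016 + 0.0052 + 2.9637 + 1.6992 + 0.0059 + 3.3537 = 9.529

9.529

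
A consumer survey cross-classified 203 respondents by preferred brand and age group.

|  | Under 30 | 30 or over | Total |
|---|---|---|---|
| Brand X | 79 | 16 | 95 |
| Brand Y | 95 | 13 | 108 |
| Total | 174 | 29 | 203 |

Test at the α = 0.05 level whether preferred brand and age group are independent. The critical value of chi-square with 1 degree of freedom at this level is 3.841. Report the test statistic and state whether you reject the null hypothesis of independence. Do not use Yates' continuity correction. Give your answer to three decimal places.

Grand total N = 203.
Expected counts (row total × column total / N):
  Brand X, Under 30: 95×174/203 = 81.4286
  Brand X, 30 or over: 95×29/203 = 13.5714
  Brand Y, Under 30: 108×174/203 = 92.5714
  Brand Y, 30 or over: 108×29/203 = 15.4286
Contributions (O − E)²/E:
  (79 − 81.4286)²/81.4286 = 0.0724
  (16 − 13.5714)²/13.5714 = 0.4346
  (95 − 92.5714)²/92.5714 = 0.0637
  (13 − 15.4286)²/15.4286 = 0.3823
χ² = 0.0724 + 0.4346 + 0.0637 + 0.3823 = 0.953
df = (2−1)(2−1) = 1. Since 0.953 < 3.841, fail to reject the null hypothesis of independence at α = 0.05.

0.953; fail to reject H₀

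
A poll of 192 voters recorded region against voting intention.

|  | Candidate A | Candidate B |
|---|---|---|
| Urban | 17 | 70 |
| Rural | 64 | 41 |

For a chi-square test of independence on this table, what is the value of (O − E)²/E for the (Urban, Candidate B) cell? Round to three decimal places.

7.718

Row total (Urban) = 87; column total (Candidate B) = 111; N = 192.
Expected count E = 87 × 111 / 192 = 50.2969.
Contribution = (O − E)²/E = (70 − 50.2969)² / 50.2969 = 7.718.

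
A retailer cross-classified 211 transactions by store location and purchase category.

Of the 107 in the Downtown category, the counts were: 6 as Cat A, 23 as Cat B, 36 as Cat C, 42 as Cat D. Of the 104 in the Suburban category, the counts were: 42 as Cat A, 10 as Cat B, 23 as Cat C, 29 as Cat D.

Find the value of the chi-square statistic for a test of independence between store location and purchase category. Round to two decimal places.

Row totals: 107, 104. Column totals: 48, 33, 59, 71. Grand total N = 211.
Expected counts (row total × column total / N):
  Downtown, Cat A: 107×48/211 = 24.341
  Downtown, Cat B: 107×33/211 = 16.735
  Downtown, Cat C: 107×59/211 = 29.919
  Downtown, Cat D: 107×71/211 = 36.005
  Suburban, Cat A: 104×48/211 = 23.659
  Suburban, Cat B: 104×33/211 = 16.265
  Suburban, Cat C: 104×59/211 = 29.081
  Suburban, Cat D: 104×71/211 = 34.995
Contributions (O − E)²/E:
  (6 − 24.341)²/24.341 = 13.8200
  (23 − 16.735)²/16.735 = 2.3454
  (36 − 29.919)²/29.919 = 1.2360
  (42 − 36.005)²/36.005 = 0.9982
  (42 − 23.659)²/23.659 = 14.2184
  (10 − 16.265)²/16.265 = 2.4132
  (23 − 29.081)²/29.081 = 1.2716
  (29 − 34.995)²/34.995 = 1.0270
χ² = 13.8200 + 2.3454 + 1.2360 + 0.9982 + 14.2184 + 2.4132 + 1.2716 + 1.0270 = 37.33

37.33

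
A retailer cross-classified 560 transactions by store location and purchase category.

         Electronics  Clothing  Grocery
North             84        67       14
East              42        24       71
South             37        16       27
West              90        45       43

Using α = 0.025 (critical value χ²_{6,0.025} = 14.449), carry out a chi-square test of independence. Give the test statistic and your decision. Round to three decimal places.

78.864; reject H₀

Row totals: 165, 137, 80, 178. Column totals: 253, 152, 155. Grand total N = 560.
Expected counts (row total × column total / N):
  North, Electronics: 165×253/560 = 74.5446
  North, Clothing: 165×152/560 = 44.7857
  North, Grocery: 165×155/560 = 45.6696
  East, Electronics: 137×253/560 = 61.8946
  East, Clothing: 137×152/560 = 37.1857
  East, Grocery: 137×155/560 = 37.9196
  South, Electronics: 80×253/560 = 36.1429
  South, Clothing: 80×152/560 = 21.7143
  South, Grocery: 80×155/560 = 22.1429
  West, Electronics: 178×253/560 = 80.4179
  West, Clothing: 178×152/560 = 48.3143
  West, Grocery: 178×155/560 = 49.2679
Contributions (O − E)²/E:
  (84 − 74.5446)²/74.5446 = 1.1993
  (67 − 44.7857)²/44.7857 = 11.0186
  (14 − 45.6696)²/45.6696 = 21.9613
  (42 − 61.8946)²/61.8946 = 6.3947
  (24 − 37.1857)²/37.1857 = 4.6755
  (71 − 37.9196)²/37.9196 = 28.8588
  (37 − 36.1429)²/36.1429 = 0.0203
  (16 − 21.7143)²/21.7143 = 1.5038
  (27 − 22.1429)²/22.1429 = 1.0654
  (90 − 80.4179)²/80.4179 = 1.1417
  (45 − 48.3143)²/48.3143 = 0.2274
  (43 − 49.2679)²/49.2679 = 0.7974
χ² = 1.1993 + 11.0186 + 21.9613 + 6.3947 + 4.6755 + 28.8588 + 0.0203 + 1.5038 + 1.0654 + 1.1417 + 0.2274 + 0.7974 = 78.864
df = (4−1)(3−1) = 6. Since 78.864 > 14.449, reject the null hypothesis of independence at α = 0.025.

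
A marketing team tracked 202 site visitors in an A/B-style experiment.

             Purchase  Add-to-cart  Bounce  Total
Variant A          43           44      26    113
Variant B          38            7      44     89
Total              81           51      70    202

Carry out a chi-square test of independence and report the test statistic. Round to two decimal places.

Grand total N = 202.
Expected counts (row total × column total / N):
  Variant A, Purchase: 113×81/202 = 45.312
  Variant A, Add-to-cart: 113×51/202 = 28.530
  Variant A, Bounce: 113×70/202 = 39.158
  Variant B, Purchase: 89×81/202 = 35.688
  Variant B, Add-to-cart: 89×51/202 = 22.470
  Variant B, Bounce: 89×70/202 = 30.842
Contributions (O − E)²/E:
  (43 − 45.312)²/45.312 = 0.1180
  (44 − 28.530)²/28.530 = 8.3884
  (26 − 39.158)²/39.158 = 4.4214
  (38 − 35.688)²/35.688 = 0.1498
  (7 − 22.470)²/22.470 = 10.6507
  (44 − 30.842)²/30.842 = 5.6135
χ² = 0.1180 + 8.3884 + 4.4214 + 0.1498 + 10.6507 + 5.6135 = 29.34

29.34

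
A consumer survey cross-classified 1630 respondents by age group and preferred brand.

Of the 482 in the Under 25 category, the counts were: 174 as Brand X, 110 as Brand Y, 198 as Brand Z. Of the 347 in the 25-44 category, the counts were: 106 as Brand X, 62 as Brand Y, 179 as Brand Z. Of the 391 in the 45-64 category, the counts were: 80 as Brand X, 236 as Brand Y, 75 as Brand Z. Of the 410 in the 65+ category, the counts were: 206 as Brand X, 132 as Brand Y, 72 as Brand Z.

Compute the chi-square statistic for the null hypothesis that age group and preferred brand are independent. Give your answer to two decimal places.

Row totals: 482, 347, 391, 410. Column totals: 566, 540, 524. Grand total N = 1630.
Expected counts (row total × column total / N):
  Under 25, Brand X: 482×566/1630 = 167.3693
  Under 25, Brand Y: 482×540/1630 = 159.6810
  Under 25, Brand Z: 482×524/1630 = 154.9497
  25-44, Brand X: 347×566/1630 = 120.4920
  25-44, Brand Y: 347×540/1630 = 114.9571
  25-44, Brand Z: 347×524/1630 = 111.5509
  45-64, Brand X: 391×566/1630 = 135.7706
  45-64, Brand Y: 391×540/1630 = 129.5337
  45-64, Brand Z: 391×524/1630 = 125.6957
  65+, Brand X: 410×566/1630 = 142.3681
  65+, Brand Y: 410×540/1630 = 135.8282
  65+, Brand Z: 410×524/1630 = 131.8037
Contributions (O − E)²/E:
  (174 − 167.3693)²/167.3693 = 0.2627
  (110 − 159.6810)²/159.6810 = 15.4571
  (198 − 154.9497)²/154.9497 = 11.9608
  (106 − 120.4920)²/120.4920 = 1.7430
  (62 − 114.9571)²/114.9571 = 24.3957
  (179 − 111.5509)²/111.5509 = 40.7830
  (80 − 135.7706)²/135.7706 = 22.9089
  (236 − 129.5337)²/129.5337 = 87.5067
  (75 − 125.6957)²/125.6957 = 20.4466
  (206 − 142.3681)²/142.3681 = 28.4405
  (132 − 135.8282)²/135.8282 = 0.1079
  (72 − 131.8037)²/131.8037 = 27.1349
χ² = 0.2627 + 15.4571 + 11.9608 + 1.7430 + 24.3957 + 40.7830 + 22.9089 + 87.5067 + 20.4466 + 28.4405 + 0.1079 + 27.1349 = 281.15

281.15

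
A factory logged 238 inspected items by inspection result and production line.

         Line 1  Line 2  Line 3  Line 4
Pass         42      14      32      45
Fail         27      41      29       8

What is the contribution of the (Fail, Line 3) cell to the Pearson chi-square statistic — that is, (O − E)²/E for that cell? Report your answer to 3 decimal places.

0.162

Row total (Fail) = 105; column total (Line 3) = 61; N = 238.
Expected count E = 105 × 61 / 238 = 26.91176.
Contribution = (O − E)²/E = (29 − 26.91176)² / 26.91176 = 0.162.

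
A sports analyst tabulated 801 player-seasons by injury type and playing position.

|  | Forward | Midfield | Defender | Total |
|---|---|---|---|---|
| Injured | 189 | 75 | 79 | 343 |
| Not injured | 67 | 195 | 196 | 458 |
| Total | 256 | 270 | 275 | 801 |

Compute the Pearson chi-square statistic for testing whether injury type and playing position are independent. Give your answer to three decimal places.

Grand total N = 801.
Expected counts (row total × column total / N):
  Injured, Forward: 343×256/801 = 109.6230
  Injured, Midfield: 343×270/801 = 115.6180
  Injured, Defender: 343×275/801 = 117.7591
  Not injured, Forward: 458×256/801 = 146.3770
  Not injured, Midfield: 458×270/801 = 154.3820
  Not injured, Defender: 458×275/801 = 157.2409
Contributions (O − E)²/E:
  (189 − 109.6230)²/109.6230 = 57.4762
  (75 − 115.6180)²/115.6180 = 14.2696
  (79 − 117.7591)²/117.7591 = 12.7571
  (67 − 146.3770)²/146.3770 = 43.0444
  (195 − 154.3820)²/154.3820 = 10.6866
  (196 − 157.2409)²/157.2409 = 9.5539
χ² = 57.4762 + 14.2696 + 12.7571 + 43.0444 + 10.6866 + 9.5539 = 147.788

147.788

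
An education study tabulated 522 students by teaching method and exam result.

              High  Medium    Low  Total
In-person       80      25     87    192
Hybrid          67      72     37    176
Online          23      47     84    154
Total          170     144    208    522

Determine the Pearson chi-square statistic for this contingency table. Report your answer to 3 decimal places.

Grand total N = 522.
Expected counts (row total × column total / N):
  In-person, High: 192×170/522 = 62.52874
  In-person, Medium: 192×144/522 = 52.96552
  In-person, Low: 192×208/522 = 76.50575
  Hybrid, High: 176×170/522 = 57.31801
  Hybrid, Medium: 176×144/522 = 48.55172
  Hybrid, Low: 176×208/522 = 70.13027
  Online, High: 154×170/522 = 50.15326
  Online, Medium: 154×144/522 = 42.48276
  Online, Low: 154×208/522 = 61.36398
Contributions (O − E)²/E:
  (80 − 62.52874)²/62.52874 = 4.8817
  (25 − 52.96552)²/52.96552 = 14.7656
  (87 − 76.50575)²/76.50575 = 1.4395
  (67 − 57.31801)²/57.31801 = 1.6355
  (72 − 48.55172)²/48.55172 = 11.3245
  (37 − 70.13027)²/70.13027 = 15.6511
  (23 − 50.15326)²/50.15326 = 14.7009
  (47 − 42.48276)²/42.48276 = 0.4803
  (84 − 61.36398)²/61.36398 = 8.3500
χ² = 4.8817 + 14.7656 + 1.4395 + 1.6355 + 11.3245 + 15.6511 + 14.7009 + 0.4803 + 8.3500 = 73.229

73.229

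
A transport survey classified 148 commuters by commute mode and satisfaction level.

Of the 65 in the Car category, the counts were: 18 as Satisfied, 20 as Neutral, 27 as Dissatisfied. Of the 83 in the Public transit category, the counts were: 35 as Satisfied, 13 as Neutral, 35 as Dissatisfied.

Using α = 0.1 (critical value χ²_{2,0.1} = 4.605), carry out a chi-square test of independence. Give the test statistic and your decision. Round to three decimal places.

Row totals: 65, 83. Column totals: 53, 33, 62. Grand total N = 148.
Expected counts (row total × column total / N):
  Car, Satisfied: 65×53/148 = 23.2770
  Car, Neutral: 65×33/148 = 14.4932
  Car, Dissatisfied: 65×62/148 = 27.2297
  Public transit, Satisfied: 83×53/148 = 29.7230
  Public transit, Neutral: 83×33/148 = 18.5068
  Public transit, Dissatisfied: 83×62/148 = 34.7703
Contributions (O − E)²/E:
  (18 − 23.2770)²/23.2770 = 1.1963
  (20 − 14.4932)²/14.4932 = 2.0923
  (27 − 27.2297)²/27.2297 = 0.0019
  (35 − 29.7230)²/29.7230 = 0.9369
  (13 − 18.5068)²/18.5068 = 1.6386
  (35 − 34.7703)²/34.7703 = 0.0015
χ² = 1.1963 + 2.0923 + 0.0019 + 0.9369 + 1.6386 + 0.0015 = 5.868
df = (2−1)(3−1) = 2. Since 5.868 > 4.605, reject the null hypothesis of independence at α = 0.1.

5.868; reject H₀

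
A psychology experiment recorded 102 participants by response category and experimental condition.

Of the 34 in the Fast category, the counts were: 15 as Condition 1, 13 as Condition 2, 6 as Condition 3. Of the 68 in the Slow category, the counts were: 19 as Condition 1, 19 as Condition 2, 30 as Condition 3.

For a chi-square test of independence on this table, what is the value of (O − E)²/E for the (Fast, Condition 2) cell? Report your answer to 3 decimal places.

0.510

Row total (Fast) = 34; column total (Condition 2) = 32; N = 102.
Expected count E = 34 × 32 / 102 = 10.6667.
Contribution = (O − E)²/E = (13 − 10.6667)² / 10.6667 = 0.510.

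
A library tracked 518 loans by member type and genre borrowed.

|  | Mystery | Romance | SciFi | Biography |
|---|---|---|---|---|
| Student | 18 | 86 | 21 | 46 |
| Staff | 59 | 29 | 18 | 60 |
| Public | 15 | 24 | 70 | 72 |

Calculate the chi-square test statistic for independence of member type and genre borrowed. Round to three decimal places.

Row totals: 171, 166, 181. Column totals: 92, 139, 109, 178. Grand total N = 518.
Expected counts (row total × column total / N):
  Student, Mystery: 171×92/518 = 30.3707
  Student, Romance: 171×139/518 = 45.8861
  Student, SciFi: 171×109/518 = 35.9826
  Student, Biography: 171×178/518 = 58.7606
  Staff, Mystery: 166×92/518 = 29.4826
  Staff, Romance: 166×139/518 = 44.5444
  Staff, SciFi: 166×109/518 = 34.9305
  Staff, Biography: 166×178/518 = 57.0425
  Public, Mystery: 181×92/518 = 32.1467
  Public, Romance: 181×139/518 = 48.5695
  Public, SciFi: 181×109/518 = 38.0869
  Public, Biography: 181×178/518 = 62.1969
Contributions (O − E)²/E:
  (18 − 30.3707)²/30.3707 = 5.0389
  (86 − 45.8861)²/45.8861 = 35.0678
  (21 − 35.9826)²/35.9826 = 6.2385
  (46 − 58.7606)²/58.7606 = 2.7711
  (59 − 29.4826)²/29.4826 = 29.5522
  (29 − 44.5444)²/44.5444 = 5.4244
  (18 − 34.9305)²/34.9305 = 8.2061
  (60 − 57.0425)²/57.0425 = 0.1533
  (15 − 32.1467)²/32.1467 = 9.1459
  (24 − 48.5695)²/48.5695 = 12.4288
  (70 − 38.0869)²/38.0869 = 26.7401
  (72 − 62.1969)²/62.1969 = 1.5451
χ² = 5.0389 + 35.0678 + 6.2385 + 2.7711 + 29.5522 + 5.4244 + 8.2061 + 0.1533 + 9.1459 + 12.4288 + 26.7401 + 1.5451 = 142.312

142.312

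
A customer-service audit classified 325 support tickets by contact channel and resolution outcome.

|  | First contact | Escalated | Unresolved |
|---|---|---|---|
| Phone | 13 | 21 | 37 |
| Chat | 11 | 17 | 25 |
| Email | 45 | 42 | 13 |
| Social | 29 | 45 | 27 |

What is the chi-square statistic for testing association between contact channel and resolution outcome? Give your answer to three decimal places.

40.948

Row totals: 71, 53, 100, 101. Column totals: 98, 125, 102. Grand total N = 325.
Expected counts (row total × column total / N):
  Phone, First contact: 71×98/325 = 21.40923
  Phone, Escalated: 71×125/325 = 27.30769
  Phone, Unresolved: 71×102/325 = 22.28308
  Chat, First contact: 53×98/325 = 15.98154
  Chat, Escalated: 53×125/325 = 20.38462
  Chat, Unresolved: 53×102/325 = 16.63385
  Email, First contact: 100×98/325 = 30.15385
  Email, Escalated: 100×125/325 = 38.46154
  Email, Unresolved: 100×102/325 = 31.38462
  Social, First contact: 101×98/325 = 30.45538
  Social, Escalated: 101×125/325 = 38.84615
  Social, Unresolved: 101×102/325 = 31.69846
Contributions (O − E)²/E:
  (13 − 21.40923)²/21.40923 = 3.3030
  (21 − 27.30769)²/27.30769 = 1.4570
  (37 − 22.28308)²/22.28308 = 9.7198
  (11 − 15.98154)²/15.98154 = 1.5528
  (17 − 20.38462)²/20.38462 = 0.5620
  (25 − 16.63385)²/16.63385 = 4.2078
  (45 − 30.15385)²/30.15385 = 7.3095
  (42 − 38.46154)²/38.46154 = 0.3255
  (13 − 31.38462)²/31.38462 = 10.7694
  (29 − 30.45538)²/30.45538 = 0.0695
  (45 − 38.84615)²/38.84615 = 0.9749
  (27 − 31.69846)²/31.69846 = 0.6964
χ² = 3.3030 + 1.4570 + 9.7198 + 1.5528 + 0.5620 + 4.2078 + 7.3095 + 0.3255 + 10.7694 + 0.0695 + 0.9749 + 0.6964 = 40.948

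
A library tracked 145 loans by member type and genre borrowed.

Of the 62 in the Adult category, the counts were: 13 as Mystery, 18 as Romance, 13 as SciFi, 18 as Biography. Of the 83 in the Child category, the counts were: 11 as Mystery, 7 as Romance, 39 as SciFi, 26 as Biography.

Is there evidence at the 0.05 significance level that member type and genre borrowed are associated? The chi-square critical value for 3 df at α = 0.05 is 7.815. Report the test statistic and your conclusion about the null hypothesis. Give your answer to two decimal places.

Row totals: 62, 83. Column totals: 24, 25, 52, 44. Grand total N = 145.
Expected counts (row total × column total / N):
  Adult, Mystery: 62×24/145 = 10.2621
  Adult, Romance: 62×25/145 = 10.6897
  Adult, SciFi: 62×52/145 = 22.2345
  Adult, Biography: 62×44/145 = 18.8138
  Child, Mystery: 83×24/145 = 13.7379
  Child, Romance: 83×25/145 = 14.3103
  Child, SciFi: 83×52/145 = 29.7655
  Child, Biography: 83×44/145 = 25.1862
Contributions (O − E)²/E:
  (13 − 10.2621)²/10.2621 = 0.7305
  (18 − 10.6897)²/10.6897 = 4.9993
  (13 − 22.2345)²/22.2345 = 3.8353
  (18 − 18.8138)²/18.8138 = 0.0352
  (11 − 13.7379)²/13.7379 = 0.5457
  (7 − 14.3103)²/14.3103 = 3.7344
  (39 − 29.7655)²/29.7655 = 2.8649
  (26 − 25.1862)²/25.1862 = 0.0263
χ² = 0.7305 + 4.9993 + 3.8353 + 0.0352 + 0.5457 + 3.7344 + 2.8649 + 0.0263 = 16.77
df = (2−1)(4−1) = 3. Since 16.77 > 7.815, reject the null hypothesis of independence at α = 0.05.

16.77; reject H₀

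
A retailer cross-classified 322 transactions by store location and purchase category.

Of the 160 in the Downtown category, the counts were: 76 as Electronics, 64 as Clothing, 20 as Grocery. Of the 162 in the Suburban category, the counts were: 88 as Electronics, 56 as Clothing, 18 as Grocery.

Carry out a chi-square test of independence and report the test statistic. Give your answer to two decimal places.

1.50

Row totals: 160, 162. Column totals: 164, 120, 38. Grand total N = 322.
Expected counts (row total × column total / N):
  Downtown, Electronics: 160×164/322 = 81.491
  Downtown, Clothing: 160×120/322 = 59.627
  Downtown, Grocery: 160×38/322 = 18.882
  Suburban, Electronics: 162×164/322 = 82.509
  Suburban, Clothing: 162×120/322 = 60.373
  Suburban, Grocery: 162×38/322 = 19.118
Contributions (O − E)²/E:
  (76 − 81.491)²/81.491 = 0.3700
  (64 − 59.627)²/59.627 = 0.3207
  (20 − 18.882)²/18.882 = 0.0662
  (88 − 82.509)²/82.509 = 0.3654
  (56 − 60.373)²/60.373 = 0.3167
  (18 − 19.118)²/19.118 = 0.0654
χ² = 0.3700 + 0.3207 + 0.0662 + 0.3654 + 0.3167 + 0.0654 = 1.50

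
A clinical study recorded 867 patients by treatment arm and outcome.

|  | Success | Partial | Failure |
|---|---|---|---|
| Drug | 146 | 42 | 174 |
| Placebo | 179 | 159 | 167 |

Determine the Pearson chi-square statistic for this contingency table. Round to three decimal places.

Row totals: 362, 505. Column totals: 325, 201, 341. Grand total N = 867.
Expected counts (row total × column total / N):
  Drug, Success: 362×325/867 = 135.6978
  Drug, Partial: 362×201/867 = 83.9239
  Drug, Failure: 362×341/867 = 142.3783
  Placebo, Success: 505×325/867 = 189.3022
  Placebo, Partial: 505×201/867 = 117.0761
  Placebo, Failure: 505×341/867 = 198.6217
Contributions (O − E)²/E:
  (146 − 135.6978)²/135.6978 = 0.7821
  (42 − 83.9239)²/83.9239 = 20.9429
  (174 − 142.3783)²/142.3783 = 7.0231
  (179 − 189.3022)²/189.3022 = 0.5607
  (159 − 117.0761)²/117.0761 = 15.0126
  (167 − 198.6217)²/198.6217 = 5.0344
χ² = 0.7821 + 20.9429 + 7.0231 + 0.5607 + 15.0126 + 5.0344 = 49.356

49.356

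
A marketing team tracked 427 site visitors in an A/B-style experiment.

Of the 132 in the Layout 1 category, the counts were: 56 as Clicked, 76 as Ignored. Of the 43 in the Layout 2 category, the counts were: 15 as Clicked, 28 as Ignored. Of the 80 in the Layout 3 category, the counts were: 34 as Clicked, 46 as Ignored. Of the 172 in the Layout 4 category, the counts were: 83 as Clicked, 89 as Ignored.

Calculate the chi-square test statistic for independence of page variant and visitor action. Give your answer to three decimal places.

2.920

Row totals: 132, 43, 80, 172. Column totals: 188, 239. Grand total N = 427.
Expected counts (row total × column total / N):
  Layout 1, Clicked: 132×188/427 = 58.1171
  Layout 1, Ignored: 132×239/427 = 73.8829
  Layout 2, Clicked: 43×188/427 = 18.9321
  Layout 2, Ignored: 43×239/427 = 24.0679
  Layout 3, Clicked: 80×188/427 = 35.2225
  Layout 3, Ignored: 80×239/427 = 44.7775
  Layout 4, Clicked: 172×188/427 = 75.7283
  Layout 4, Ignored: 172×239/427 = 96.2717
Contributions (O − E)²/E:
  (56 − 58.1171)²/58.1171 = 0.0771
  (76 − 73.8829)²/73.8829 = 0.0607
  (15 − 18.9321)²/18.9321 = 0.8167
  (28 − 24.0679)²/24.0679 = 0.6424
  (34 − 35.2225)²/35.2225 = 0.0424
  (46 − 44.7775)²/44.7775 = 0.0334
  (83 − 75.7283)²/75.7283 = 0.6983
  (89 − 96.2717)²/96.2717 = 0.5493
χ² = 0.0771 + 0.0607 + 0.8167 + 0.6424 + 0.0424 + 0.0334 + 0.6983 + 0.5493 = 2.920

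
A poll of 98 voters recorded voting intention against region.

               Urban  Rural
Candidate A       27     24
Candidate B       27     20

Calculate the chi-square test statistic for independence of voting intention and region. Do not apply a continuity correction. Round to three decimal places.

Row totals: 51, 47. Column totals: 54, 44. Grand total N = 98.
Expected counts (row total × column total / N):
  Candidate A, Urban: 51×54/98 = 28.1020
  Candidate A, Rural: 51×44/98 = 22.8980
  Candidate B, Urban: 47×54/98 = 25.8980
  Candidate B, Rural: 47×44/98 = 21.1020
Contributions (O − E)²/E:
  (27 − 28.1020)²/28.1020 = 0.0432
  (24 − 22.8980)²/22.8980 = 0.0530
  (27 − 25.8980)²/25.8980 = 0.0469
  (20 − 21.1020)²/21.1020 = 0.0575
χ² = 0.0432 + 0.0530 + 0.0469 + 0.0575 = 0.201

0.201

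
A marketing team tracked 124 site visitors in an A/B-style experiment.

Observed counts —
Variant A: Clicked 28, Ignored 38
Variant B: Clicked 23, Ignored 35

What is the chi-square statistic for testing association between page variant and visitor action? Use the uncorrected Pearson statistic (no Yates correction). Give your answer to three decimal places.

Row totals: 66, 58. Column totals: 51, 73. Grand total N = 124.
Expected counts (row total × column total / N):
  Variant A, Clicked: 66×51/124 = 27.1452
  Variant A, Ignored: 66×73/124 = 38.8548
  Variant B, Clicked: 58×51/124 = 23.8548
  Variant B, Ignored: 58×73/124 = 34.1452
Contributions (O − E)²/E:
  (28 − 27.1452)²/27.1452 = 0.0269
  (38 − 38.8548)²/38.8548 = 0.0188
  (23 − 23.8548)²/23.8548 = 0.0306
  (35 − 34.1452)²/34.1452 = 0.0214
χ² = 0.0269 + 0.0188 + 0.0306 + 0.0214 = 0.098

0.098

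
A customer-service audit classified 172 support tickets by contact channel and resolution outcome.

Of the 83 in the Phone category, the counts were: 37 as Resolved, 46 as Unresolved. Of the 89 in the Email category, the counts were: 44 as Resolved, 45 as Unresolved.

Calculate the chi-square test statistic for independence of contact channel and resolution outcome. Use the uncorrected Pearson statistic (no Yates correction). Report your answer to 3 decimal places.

Row totals: 83, 89. Column totals: 81, 91. Grand total N = 172.
Expected counts (row total × column total / N):
  Phone, Resolved: 83×81/172 = 39.0872
  Phone, Unresolved: 83×91/172 = 43.9128
  Email, Resolved: 89×81/172 = 41.9128
  Email, Unresolved: 89×91/172 = 47.0872
Contributions (O − E)²/E:
  (37 − 39.0872)²/39.0872 = 0.1115
  (46 − 43.9128)²/43.9128 = 0.0992
  (44 − 41.9128)²/41.9128 = 0.1039
  (45 − 47.0872)²/47.0872 = 0.0925
χ² = 0.1115 + 0.0992 + 0.1039 + 0.0925 = 0.407

0.407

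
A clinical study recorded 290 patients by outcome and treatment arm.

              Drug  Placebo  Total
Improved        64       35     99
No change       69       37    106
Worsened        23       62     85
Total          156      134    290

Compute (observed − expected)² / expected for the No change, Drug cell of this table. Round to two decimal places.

2.52

Row total (No change) = 106; column total (Drug) = 156; N = 290.
Expected count E = 106 × 156 / 290 = 57.021.
Contribution = (O − E)²/E = (69 − 57.021)² / 57.021 = 2.52.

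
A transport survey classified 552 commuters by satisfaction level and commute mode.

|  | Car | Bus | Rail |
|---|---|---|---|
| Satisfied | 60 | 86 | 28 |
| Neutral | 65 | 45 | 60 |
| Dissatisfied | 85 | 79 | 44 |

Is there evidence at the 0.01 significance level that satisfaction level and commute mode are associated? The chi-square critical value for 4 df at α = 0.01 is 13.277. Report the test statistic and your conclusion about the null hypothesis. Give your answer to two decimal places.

Row totals: 174, 170, 208. Column totals: 210, 210, 132. Grand total N = 552.
Expected counts (row total × column total / N):
  Satisfied, Car: 174×210/552 = 66.1957
  Satisfied, Bus: 174×210/552 = 66.1957
  Satisfied, Rail: 174×132/552 = 41.6087
  Neutral, Car: 170×210/552 = 64.6739
  Neutral, Bus: 170×210/552 = 64.6739
  Neutral, Rail: 170×132/552 = 40.6522
  Dissatisfied, Car: 208×210/552 = 79.1304
  Dissatisfied, Bus: 208×210/552 = 79.1304
  Dissatisfied, Rail: 208×132/552 = 49.7391
Contributions (O − E)²/E:
  (60 − 66.1957)²/66.1957 = 0.5799
  (86 − 66.1957)²/66.1957 = 5.9250
  (28 − 41.6087)²/41.6087 = 4.4509
  (65 − 64.6739)²/64.6739 = 0.0016
  (45 − 64.6739)²/64.6739 = 5.9848
  (60 − 40.6522)²/40.6522 = 9.2083
  (85 − 79.1304)²/79.1304 = 0.4354
  (79 − 79.1304)²/79.1304 = 0.0002
  (44 − 49.7391)²/49.7391 = 0.6622
χ² = 0.5799 + 5.9250 + 4.4509 + 0.0016 + 5.9848 + 9.2083 + 0.4354 + 0.0002 + 0.6622 = 27.25
df = (3−1)(3−1) = 4. Since 27.25 > 13.277, reject the null hypothesis of independence at α = 0.01.

27.25; reject H₀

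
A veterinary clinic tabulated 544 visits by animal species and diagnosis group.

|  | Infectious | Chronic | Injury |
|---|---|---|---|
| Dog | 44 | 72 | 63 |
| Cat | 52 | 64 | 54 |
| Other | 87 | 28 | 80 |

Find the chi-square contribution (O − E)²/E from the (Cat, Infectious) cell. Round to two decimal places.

0.47

Row total (Cat) = 170; column total (Infectious) = 183; N = 544.
Expected count E = 170 × 183 / 544 = 57.188.
Contribution = (O − E)²/E = (52 − 57.188)² / 57.188 = 0.47.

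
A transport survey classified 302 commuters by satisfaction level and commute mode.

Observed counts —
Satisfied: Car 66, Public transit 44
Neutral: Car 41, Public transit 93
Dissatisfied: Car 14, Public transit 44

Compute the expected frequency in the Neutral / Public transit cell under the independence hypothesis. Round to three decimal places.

80.311

Row total (Neutral) = 134; column total (Public transit) = 181; grand total N = 302.
Expected count = (row total × column total) / N = 134 × 181 / 302 = 80.311.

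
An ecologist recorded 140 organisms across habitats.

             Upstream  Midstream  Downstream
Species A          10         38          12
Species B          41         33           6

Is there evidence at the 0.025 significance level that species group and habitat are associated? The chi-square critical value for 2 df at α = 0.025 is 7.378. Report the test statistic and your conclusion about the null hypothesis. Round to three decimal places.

18.720; reject H₀

Row totals: 60, 80. Column totals: 51, 71, 18. Grand total N = 140.
Expected counts (row total × column total / N):
  Species A, Upstream: 60×51/140 = 21.8571
  Species A, Midstream: 60×71/140 = 30.4286
  Species A, Downstream: 60×18/140 = 7.7143
  Species B, Upstream: 80×51/140 = 29.1429
  Species B, Midstream: 80×71/140 = 40.5714
  Species B, Downstream: 80×18/140 = 10.2857
Contributions (O − E)²/E:
  (10 − 21.8571)²/21.8571 = 6.4323
  (38 − 30.4286)²/30.4286 = 1.8840
  (12 − 7.7143)²/7.7143 = 2.3809
  (41 − 29.1429)²/29.1429 = 4.8242
  (33 − 40.5714)²/40.5714 = 1.4130
  (6 − 10.2857)²/10.2857 = 1.7857
χ² = 6.4323 + 1.8840 + 2.3809 + 4.8242 + 1.4130 + 1.7857 = 18.720
df = (2−1)(3−1) = 2. Since 18.720 > 7.378, reject the null hypothesis of independence at α = 0.025.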